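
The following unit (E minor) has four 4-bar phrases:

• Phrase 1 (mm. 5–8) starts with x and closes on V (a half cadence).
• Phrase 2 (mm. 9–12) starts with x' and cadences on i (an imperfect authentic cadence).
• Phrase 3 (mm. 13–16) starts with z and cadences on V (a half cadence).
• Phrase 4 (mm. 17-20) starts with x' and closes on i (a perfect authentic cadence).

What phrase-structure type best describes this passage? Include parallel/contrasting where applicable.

contrasting double period

Four phrases in two halves: the first half (measures 5–12) ends with an imperfect authentic cadence, the second (mm. 13–20) with a perfect authentic cadence — a large antecedent–consequent pair, i.e. a double period.
Phrase 3 begins with different material from phrase 1, making it contrasting.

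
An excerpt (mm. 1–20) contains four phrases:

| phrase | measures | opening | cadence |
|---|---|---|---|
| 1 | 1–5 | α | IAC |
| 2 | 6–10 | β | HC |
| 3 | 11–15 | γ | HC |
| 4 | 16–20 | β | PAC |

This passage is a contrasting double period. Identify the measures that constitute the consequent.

measures 11–20

In a double period the four phrases pair into a large antecedent (phrases 1–2, ending half cadence) and a large consequent (phrases 3–4, ending perfect authentic cadence). The consequent spans mm. 11–20.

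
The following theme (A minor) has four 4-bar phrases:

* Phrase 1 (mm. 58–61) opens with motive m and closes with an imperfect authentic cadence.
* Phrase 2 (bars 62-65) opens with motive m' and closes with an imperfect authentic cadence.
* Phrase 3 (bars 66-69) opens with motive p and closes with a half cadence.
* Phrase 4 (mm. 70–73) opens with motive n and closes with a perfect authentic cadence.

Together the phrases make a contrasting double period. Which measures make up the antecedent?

In a double period the first pair of phrases (ending imperfect authentic cadence) is the large antecedent and the second pair (ending perfect authentic cadence) is the large consequent; the antecedent is measures 58–65.

measures 58–65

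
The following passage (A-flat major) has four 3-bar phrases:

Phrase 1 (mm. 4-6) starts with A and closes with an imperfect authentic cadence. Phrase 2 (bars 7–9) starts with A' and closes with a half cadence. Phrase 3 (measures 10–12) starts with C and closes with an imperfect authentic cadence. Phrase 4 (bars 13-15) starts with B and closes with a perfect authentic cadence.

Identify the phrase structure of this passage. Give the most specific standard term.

contrasting double period

Four phrases in two halves: the first half (bars 4-9) ends with a half cadence, the second (measures 10-15) with a perfect authentic cadence — a large antecedent–consequent pair, i.e. a double period.
Phrase 3 begins with different material from phrase 1, making it contrasting.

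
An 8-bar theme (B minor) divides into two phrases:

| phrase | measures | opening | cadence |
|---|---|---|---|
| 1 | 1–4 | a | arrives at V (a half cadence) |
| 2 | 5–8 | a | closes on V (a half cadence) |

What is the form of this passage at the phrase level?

Both phrases have the same opening (a) and the same cadence (half cadence): the second is a restatement, not a consequent, so this is a repeated phrase rather than a period.

repeated phrase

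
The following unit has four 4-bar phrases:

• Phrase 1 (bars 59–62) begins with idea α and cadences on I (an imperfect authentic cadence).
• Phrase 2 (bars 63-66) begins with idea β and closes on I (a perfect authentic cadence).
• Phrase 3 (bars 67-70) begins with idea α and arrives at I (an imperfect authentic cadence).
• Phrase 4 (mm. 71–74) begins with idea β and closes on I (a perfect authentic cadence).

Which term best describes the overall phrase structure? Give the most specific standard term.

repeated period

The cadence pattern IAC–PAC–IAC–PAC is weak–strong twice, and phrases 3–4 restate phrases 1–2: a period heard twice, not a double period (which would end weakly at phrase 2).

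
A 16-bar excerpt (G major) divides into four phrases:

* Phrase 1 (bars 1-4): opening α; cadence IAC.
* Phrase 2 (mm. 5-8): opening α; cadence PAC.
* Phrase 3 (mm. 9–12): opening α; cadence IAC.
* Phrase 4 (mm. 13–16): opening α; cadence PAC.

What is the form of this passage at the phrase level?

repeated period

The cadence pattern IAC–PAC–IAC–PAC is weak–strong twice, and phrases 3–4 restate phrases 1–2: a period heard twice, not a double period (which would end weakly at phrase 2).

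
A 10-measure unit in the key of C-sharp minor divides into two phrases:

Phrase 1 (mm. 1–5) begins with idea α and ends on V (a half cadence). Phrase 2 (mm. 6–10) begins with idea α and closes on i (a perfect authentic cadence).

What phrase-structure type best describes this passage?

Phrase 1 ends with a half cadence (weaker) and phrase 2 with a perfect authentic cadence (stronger): antecedent + consequent = a period.
The two phrases open with the same material (α / α), so the period is parallel.

parallel period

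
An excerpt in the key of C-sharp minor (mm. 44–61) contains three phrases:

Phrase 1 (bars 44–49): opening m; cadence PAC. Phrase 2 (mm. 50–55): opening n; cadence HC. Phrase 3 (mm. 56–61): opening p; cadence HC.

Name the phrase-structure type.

phrase group

The final phrase closes with a half cadence, which is not stronger than the preceding half cadence; the 3 phrases lack an overall antecedent–consequent design and so form a phrase group.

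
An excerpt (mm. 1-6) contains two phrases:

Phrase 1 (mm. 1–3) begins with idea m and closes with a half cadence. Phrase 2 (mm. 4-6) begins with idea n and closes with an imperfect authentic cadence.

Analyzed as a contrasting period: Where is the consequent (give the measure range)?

The antecedent is the phrase ending with the weaker cadence (half cadence, phrase 1) and the consequent the one ending more conclusively (imperfect authentic cadence, phrase 2); the consequent is mm. 4–6.

measures 4–6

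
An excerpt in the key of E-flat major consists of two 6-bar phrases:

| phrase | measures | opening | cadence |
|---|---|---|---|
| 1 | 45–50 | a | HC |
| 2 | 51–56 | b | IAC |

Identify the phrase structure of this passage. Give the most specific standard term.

contrasting period

Phrase 1 ends with a half cadence (weaker) and phrase 2 with an imperfect authentic cadence (stronger): antecedent + consequent = a period.
The two phrases open with different material (a / b), so the period is contrasting.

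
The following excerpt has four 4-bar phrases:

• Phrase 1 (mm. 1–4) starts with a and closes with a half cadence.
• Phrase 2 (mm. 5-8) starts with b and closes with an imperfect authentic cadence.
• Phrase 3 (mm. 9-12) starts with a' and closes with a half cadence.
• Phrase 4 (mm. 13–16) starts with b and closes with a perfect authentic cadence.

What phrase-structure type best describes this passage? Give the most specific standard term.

Four phrases in two halves: the first half (bars 1-8) ends with an imperfect authentic cadence, the second (measures 9-16) with a perfect authentic cadence — a large antecedent–consequent pair, i.e. a double period.
Phrase 3 begins with the same material as phrase 1, making it parallel.

parallel double period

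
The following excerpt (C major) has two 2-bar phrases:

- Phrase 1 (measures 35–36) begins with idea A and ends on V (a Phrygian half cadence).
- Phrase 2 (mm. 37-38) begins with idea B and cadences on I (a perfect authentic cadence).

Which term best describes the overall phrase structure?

contrasting period

Phrase 1 ends with a Phrygian half cadence (weaker) and phrase 2 with a perfect authentic cadence (stronger): antecedent + consequent = a period.
The two phrases open with different material (A / B), so the period is contrasting.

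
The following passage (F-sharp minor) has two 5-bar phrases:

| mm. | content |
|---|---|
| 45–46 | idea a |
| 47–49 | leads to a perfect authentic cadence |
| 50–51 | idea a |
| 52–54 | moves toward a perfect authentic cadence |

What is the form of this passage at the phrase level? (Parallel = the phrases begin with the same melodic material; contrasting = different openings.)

Both phrases have the same opening (a) and the same cadence (perfect authentic cadence): the second is a restatement, not a consequent, so this is a repeated phrase rather than a period.

repeated phrase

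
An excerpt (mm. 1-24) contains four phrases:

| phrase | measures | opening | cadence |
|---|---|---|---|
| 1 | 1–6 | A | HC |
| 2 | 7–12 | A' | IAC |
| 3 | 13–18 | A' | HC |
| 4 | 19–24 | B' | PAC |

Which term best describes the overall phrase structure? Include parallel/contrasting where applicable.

parallel double period

Four phrases in two halves: the first half (mm. 1–12) ends with an imperfect authentic cadence, the second (bars 13–24) with a perfect authentic cadence — a large antecedent–consequent pair, i.e. a double period.
Phrase 3 begins with the same material as phrase 1, making it parallel.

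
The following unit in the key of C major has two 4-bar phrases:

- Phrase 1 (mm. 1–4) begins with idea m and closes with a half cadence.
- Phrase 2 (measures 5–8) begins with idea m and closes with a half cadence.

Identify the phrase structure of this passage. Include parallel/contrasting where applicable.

repeated phrase

Both phrases have the same opening (m) and the same cadence (half cadence): the second is a restatement, not a consequent, so this is a repeated phrase rather than a period.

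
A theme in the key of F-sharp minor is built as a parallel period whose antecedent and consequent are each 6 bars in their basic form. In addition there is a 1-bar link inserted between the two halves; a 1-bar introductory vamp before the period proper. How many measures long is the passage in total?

14 measures

Basic parallel period: 6 + 6 = 12 bars.
12 (basic form) + 1 (link) + 1 (introduction) = 14.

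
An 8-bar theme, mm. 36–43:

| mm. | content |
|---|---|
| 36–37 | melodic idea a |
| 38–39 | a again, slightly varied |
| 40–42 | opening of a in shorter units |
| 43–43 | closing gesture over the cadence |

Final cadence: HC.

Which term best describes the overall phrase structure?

Basic idea (bars 36–37) + its repetition (measures 38–39) form the presentation; fragmentation and cadence (measures 40–43) form the continuation — the 8-bar whole is a sentence.

sentence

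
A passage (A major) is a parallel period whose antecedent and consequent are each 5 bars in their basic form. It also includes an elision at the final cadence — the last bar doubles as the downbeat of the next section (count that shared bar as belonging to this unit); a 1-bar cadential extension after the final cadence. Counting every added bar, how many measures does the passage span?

11 measures

Basic parallel period: 5 + 5 = 10 bars.
10 (basic form) + 1 (cadential extension) = 11.
The elision shares a bar with the next section but does not change this unit's count.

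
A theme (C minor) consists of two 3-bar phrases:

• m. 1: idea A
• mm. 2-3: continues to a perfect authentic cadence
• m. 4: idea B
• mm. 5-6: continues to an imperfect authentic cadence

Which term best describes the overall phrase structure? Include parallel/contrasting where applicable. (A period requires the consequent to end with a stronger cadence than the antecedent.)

phrase group

The second phrase closes with an imperfect authentic cadence, which is not stronger than the first phrase's perfect authentic cadence; without a weak→strong cadential pair there is no antecedent–consequent relationship, so this is a phrase group rather than a period.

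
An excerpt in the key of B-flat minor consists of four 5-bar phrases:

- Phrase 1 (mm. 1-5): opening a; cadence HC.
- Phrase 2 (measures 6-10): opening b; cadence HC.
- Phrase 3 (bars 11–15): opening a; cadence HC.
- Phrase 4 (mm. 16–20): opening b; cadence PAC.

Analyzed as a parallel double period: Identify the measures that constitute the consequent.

In a double period the four phrases pair into a large antecedent (phrases 1–2, ending half cadence) and a large consequent (phrases 3–4, ending perfect authentic cadence). The consequent spans bars 11–20.

measures 11–20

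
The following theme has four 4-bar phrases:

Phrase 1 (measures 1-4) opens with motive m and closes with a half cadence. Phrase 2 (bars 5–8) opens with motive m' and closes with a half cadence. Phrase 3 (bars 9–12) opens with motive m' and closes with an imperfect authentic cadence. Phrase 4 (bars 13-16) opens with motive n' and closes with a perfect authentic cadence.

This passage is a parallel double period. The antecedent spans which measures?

measures 1–8

In a double period the four phrases pair into a large antecedent (phrases 1–2, ending half cadence) and a large consequent (phrases 3–4, ending perfect authentic cadence). The antecedent spans mm. 1–8.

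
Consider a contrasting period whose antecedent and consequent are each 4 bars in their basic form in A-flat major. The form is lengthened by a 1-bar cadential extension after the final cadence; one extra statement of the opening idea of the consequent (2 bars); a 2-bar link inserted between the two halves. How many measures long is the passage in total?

13 measures

Basic contrasting period: 4 + 4 = 8 bars.
8 (basic form) + 1 (cadential extension) + 2 (extra statement) + 2 (link) = 13.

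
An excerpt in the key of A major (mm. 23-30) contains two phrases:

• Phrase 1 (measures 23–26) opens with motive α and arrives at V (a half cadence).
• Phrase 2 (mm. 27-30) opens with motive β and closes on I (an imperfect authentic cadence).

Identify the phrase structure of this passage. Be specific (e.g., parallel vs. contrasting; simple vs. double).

contrasting period

Phrase 1 ends with a half cadence (weaker) and phrase 2 with an imperfect authentic cadence (stronger): antecedent + consequent = a period.
The two phrases open with different material (α / β), so the period is contrasting.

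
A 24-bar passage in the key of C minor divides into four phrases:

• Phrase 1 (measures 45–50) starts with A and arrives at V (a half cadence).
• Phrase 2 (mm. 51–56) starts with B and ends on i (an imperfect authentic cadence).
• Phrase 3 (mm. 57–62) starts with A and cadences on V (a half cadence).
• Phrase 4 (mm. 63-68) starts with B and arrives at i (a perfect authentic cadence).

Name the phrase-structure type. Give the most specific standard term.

parallel double period

Four phrases in two halves: the first half (bars 45-56) ends with an imperfect authentic cadence, the second (mm. 57–68) with a perfect authentic cadence — a large antecedent–consequent pair, i.e. a double period.
Phrase 3 begins with the same material as phrase 1, making it parallel.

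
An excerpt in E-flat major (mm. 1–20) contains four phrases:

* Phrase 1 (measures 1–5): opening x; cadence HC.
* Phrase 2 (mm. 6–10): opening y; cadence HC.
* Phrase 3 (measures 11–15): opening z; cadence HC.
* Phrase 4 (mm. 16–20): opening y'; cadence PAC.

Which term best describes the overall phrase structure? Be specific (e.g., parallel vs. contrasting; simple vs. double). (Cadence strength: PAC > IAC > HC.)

contrasting double period

Four phrases in two halves: the first half (bars 1–10) ends with a half cadence, the second (measures 11–20) with a perfect authentic cadence — a large antecedent–consequent pair, i.e. a double period.
Phrase 3 begins with different material from phrase 1, making it contrasting.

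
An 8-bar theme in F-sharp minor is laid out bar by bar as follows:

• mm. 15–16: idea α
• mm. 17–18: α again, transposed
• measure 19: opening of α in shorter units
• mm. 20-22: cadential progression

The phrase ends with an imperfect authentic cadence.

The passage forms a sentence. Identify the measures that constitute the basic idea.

measures 15–16

The presentation of a sentence is the basic idea (mm. 15–16) plus its repetition (measures 17–18); the basic idea is therefore measures 15-16.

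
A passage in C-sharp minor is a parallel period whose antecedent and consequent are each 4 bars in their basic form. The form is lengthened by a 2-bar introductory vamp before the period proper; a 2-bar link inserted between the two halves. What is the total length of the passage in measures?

12 measures

Basic parallel period: 4 + 4 = 8 bars.
8 (basic form) + 2 (introduction) + 2 (link) = 12.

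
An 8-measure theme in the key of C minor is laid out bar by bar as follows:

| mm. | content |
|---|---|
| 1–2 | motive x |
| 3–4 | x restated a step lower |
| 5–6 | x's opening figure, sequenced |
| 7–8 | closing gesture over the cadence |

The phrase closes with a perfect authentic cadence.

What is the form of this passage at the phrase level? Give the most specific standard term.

sentence

Basic idea (mm. 1–2) + its repetition (bars 3–4) form the presentation; fragmentation and cadence (bars 5–8) form the continuation — the 8-bar whole is a sentence.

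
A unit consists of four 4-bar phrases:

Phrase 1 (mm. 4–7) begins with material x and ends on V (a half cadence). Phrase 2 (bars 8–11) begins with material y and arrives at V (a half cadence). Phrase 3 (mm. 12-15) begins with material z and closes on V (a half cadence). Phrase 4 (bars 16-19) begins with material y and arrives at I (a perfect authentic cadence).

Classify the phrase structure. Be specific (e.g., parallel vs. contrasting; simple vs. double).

contrasting double period

Four phrases in two halves: the first half (mm. 4–11) ends with a half cadence, the second (mm. 12–19) with a perfect authentic cadence — a large antecedent–consequent pair, i.e. a double period.
Phrase 3 begins with different material from phrase 1, making it contrasting.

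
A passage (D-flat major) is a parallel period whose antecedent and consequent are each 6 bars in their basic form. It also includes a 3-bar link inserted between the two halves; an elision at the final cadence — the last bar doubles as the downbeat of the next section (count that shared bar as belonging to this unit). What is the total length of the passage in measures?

15 measures

Basic parallel period: 6 + 6 = 12 bars.
12 (basic form) + 3 (link) = 15.
The elision shares a bar with the next section but does not change this unit's count.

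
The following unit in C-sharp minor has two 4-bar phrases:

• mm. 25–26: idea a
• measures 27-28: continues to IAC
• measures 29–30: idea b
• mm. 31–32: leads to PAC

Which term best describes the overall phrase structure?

contrasting period

Phrase 1 ends with an imperfect authentic cadence (weaker) and phrase 2 with a perfect authentic cadence (stronger): antecedent + consequent = a period.
The two phrases open with different material (a / b), so the period is contrasting.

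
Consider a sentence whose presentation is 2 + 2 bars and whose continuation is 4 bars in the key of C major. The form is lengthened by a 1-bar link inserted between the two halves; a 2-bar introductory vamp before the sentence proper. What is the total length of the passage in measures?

Basic sentence: 2 + 2 + 4 = 8 bars.
8 (basic form) + 1 (link) + 2 (introduction) = 11.

11 measures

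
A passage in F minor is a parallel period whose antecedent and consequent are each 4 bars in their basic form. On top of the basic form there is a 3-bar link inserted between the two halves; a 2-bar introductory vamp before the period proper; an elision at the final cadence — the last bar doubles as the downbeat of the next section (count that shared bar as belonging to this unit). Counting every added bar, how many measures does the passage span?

13 measures

Basic parallel period: 4 + 4 = 8 bars.
8 (basic form) + 3 (link) + 2 (introduction) = 13.
The elision shares a bar with the next section but does not change this unit's count.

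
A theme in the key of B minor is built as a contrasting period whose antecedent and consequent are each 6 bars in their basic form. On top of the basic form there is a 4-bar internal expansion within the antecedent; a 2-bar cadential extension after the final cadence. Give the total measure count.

Basic contrasting period: 6 + 6 = 12 bars.
12 (basic form) + 4 (internal expansion) + 2 (cadential extension) = 18.

18 measures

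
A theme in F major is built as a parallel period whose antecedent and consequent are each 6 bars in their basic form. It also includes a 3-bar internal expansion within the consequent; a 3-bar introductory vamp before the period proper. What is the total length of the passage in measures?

Basic parallel period: 6 + 6 = 12 bars.
12 (basic form) + 3 (internal expansion) + 3 (introduction) = 18.

18 measures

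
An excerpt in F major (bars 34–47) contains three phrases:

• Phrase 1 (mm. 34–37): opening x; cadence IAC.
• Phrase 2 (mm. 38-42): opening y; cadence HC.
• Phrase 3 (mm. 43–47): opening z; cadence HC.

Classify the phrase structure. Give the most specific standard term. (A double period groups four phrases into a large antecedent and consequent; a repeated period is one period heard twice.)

phrase group

The final phrase closes with a half cadence, which is not stronger than the preceding half cadence; the 3 phrases lack an overall antecedent–consequent design and so form a phrase group.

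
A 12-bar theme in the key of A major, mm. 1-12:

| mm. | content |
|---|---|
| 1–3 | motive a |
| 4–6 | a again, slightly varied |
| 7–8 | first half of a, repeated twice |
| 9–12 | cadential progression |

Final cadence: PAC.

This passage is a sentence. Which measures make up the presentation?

measures 1–6

The presentation of a sentence is the basic idea (mm. 1–3) plus its repetition (measures 4–6); the presentation is therefore measures 1-6.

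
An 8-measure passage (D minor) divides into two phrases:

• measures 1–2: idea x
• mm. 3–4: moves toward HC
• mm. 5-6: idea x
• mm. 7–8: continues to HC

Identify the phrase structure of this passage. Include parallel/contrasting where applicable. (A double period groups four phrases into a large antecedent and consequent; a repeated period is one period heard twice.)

Both phrases have the same opening (x) and the same cadence (half cadence): the second is a restatement, not a consequent, so this is a repeated phrase rather than a period.

repeated phrase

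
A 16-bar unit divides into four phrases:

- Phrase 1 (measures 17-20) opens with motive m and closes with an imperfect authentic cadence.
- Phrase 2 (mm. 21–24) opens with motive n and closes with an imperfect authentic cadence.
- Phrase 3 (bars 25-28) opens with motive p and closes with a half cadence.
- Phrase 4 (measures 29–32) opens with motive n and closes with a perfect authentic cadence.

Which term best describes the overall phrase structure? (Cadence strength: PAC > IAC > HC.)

contrasting double period

Four phrases in two halves: the first half (mm. 17-24) ends with an imperfect authentic cadence, the second (mm. 25-32) with a perfect authentic cadence — a large antecedent–consequent pair, i.e. a double period.
Phrase 3 begins with different material from phrase 1, making it contrasting.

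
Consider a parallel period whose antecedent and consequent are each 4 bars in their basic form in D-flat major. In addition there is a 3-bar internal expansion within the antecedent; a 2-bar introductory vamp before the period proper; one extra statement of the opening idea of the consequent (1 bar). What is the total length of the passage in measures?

14 measures

Basic parallel period: 4 + 4 = 8 bars.
8 (basic form) + 3 (internal expansion) + 2 (introduction) + 1 (extra statement) = 14.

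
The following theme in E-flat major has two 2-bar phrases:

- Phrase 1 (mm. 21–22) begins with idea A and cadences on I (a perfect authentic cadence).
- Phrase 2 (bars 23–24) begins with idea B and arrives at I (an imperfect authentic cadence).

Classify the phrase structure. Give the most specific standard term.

phrase group

The second phrase closes with an imperfect authentic cadence, which is not stronger than the first phrase's perfect authentic cadence; without a weak→strong cadential pair there is no antecedent–consequent relationship, so this is a phrase group rather than a period.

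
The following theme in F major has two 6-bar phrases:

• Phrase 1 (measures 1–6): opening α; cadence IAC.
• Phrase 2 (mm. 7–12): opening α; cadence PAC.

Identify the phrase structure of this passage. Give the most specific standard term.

parallel period

Phrase 1 ends with an imperfect authentic cadence (weaker) and phrase 2 with a perfect authentic cadence (stronger): antecedent + consequent = a period.
The two phrases open with the same material (α / α), so the period is parallel.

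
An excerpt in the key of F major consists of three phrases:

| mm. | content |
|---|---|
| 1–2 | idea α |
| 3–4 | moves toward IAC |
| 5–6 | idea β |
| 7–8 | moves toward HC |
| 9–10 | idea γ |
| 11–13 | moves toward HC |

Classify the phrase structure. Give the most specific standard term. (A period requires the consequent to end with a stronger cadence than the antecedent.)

The final phrase closes with a half cadence, which is not stronger than the preceding half cadence; the 3 phrases lack an overall antecedent–consequent design and so form a phrase group.

phrase group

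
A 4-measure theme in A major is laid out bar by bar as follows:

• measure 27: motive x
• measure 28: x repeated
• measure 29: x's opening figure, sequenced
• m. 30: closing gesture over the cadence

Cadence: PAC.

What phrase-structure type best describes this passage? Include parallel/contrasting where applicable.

Basic idea (m. 27) + its repetition (m. 28) form the presentation; fragmentation and cadence (mm. 29-30) form the continuation — the 4-bar whole is a sentence.

sentence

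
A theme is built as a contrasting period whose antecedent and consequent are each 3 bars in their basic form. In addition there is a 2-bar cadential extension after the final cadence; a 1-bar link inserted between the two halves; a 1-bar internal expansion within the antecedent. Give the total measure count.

Basic contrasting period: 3 + 3 = 6 bars.
6 (basic form) + 2 (cadential extension) + 1 (link) + 1 (internal expansion) = 10.

10 measures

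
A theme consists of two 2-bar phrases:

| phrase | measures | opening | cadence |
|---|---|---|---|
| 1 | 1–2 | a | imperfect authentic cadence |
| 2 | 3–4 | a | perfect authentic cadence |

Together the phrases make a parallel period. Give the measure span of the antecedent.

measures 1–2

The phrase ending with the weaker cadence (imperfect authentic cadence) is the antecedent; the one ending more conclusively (perfect authentic cadence) is the consequent. The antecedent is measures 1–2.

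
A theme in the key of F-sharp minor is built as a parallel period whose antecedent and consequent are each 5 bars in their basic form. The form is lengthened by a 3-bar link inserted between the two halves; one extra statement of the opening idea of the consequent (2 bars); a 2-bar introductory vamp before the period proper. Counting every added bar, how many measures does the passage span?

Basic parallel period: 5 + 5 = 10 bars.
10 (basic form) + 3 (link) + 2 (extra statement) + 2 (introduction) = 17.

17 measures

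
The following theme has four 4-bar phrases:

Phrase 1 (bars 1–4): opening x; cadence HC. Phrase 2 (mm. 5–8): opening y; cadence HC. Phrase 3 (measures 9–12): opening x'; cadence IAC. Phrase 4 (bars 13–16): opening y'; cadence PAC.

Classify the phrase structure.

parallel double period

Four phrases in two halves: the first half (mm. 1-8) ends with a half cadence, the second (measures 9–16) with a perfect authentic cadence — a large antecedent–consequent pair, i.e. a double period.
Phrase 3 begins with the same material as phrase 1, making it parallel.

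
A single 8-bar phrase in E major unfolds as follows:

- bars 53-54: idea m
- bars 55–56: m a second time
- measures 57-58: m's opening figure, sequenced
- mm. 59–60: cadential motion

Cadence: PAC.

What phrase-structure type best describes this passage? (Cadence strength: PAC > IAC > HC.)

sentence

Basic idea (measures 53–54) + its repetition (bars 55-56) form the presentation; fragmentation and cadence (mm. 57–60) form the continuation — the 8-bar whole is a sentence.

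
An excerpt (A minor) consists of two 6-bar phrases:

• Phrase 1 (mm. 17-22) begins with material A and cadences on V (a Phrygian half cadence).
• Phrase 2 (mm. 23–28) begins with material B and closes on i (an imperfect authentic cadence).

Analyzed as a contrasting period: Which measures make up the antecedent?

measures 17–22

The antecedent is the phrase ending with the weaker cadence (Phrygian half cadence, phrase 1) and the consequent the one ending more conclusively (imperfect authentic cadence, phrase 2); the antecedent is measures 17–22.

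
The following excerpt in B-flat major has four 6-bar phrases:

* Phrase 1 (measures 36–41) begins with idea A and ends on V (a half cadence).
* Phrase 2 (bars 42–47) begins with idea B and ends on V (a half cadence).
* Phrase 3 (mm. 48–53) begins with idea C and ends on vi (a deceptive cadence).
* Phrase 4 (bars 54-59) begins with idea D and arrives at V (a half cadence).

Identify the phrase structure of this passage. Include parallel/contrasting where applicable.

phrase group

Phrase 4 ends with a half cadence, no stronger than phrase 2's half cadence, so the four phrases do not form a double period; nor do phrases 3–4 duplicate 1–2, so it is not a repeated period. With no phrase reaching a conclusive cadence, the passage is a phrase group.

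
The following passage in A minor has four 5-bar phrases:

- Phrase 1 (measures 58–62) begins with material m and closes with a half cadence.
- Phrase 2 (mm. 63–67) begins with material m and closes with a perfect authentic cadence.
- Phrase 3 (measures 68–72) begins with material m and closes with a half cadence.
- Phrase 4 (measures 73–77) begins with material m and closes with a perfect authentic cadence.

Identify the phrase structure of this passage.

The cadence pattern HC–PAC–HC–PAC is weak–strong twice, and phrases 3–4 restate phrases 1–2: a period heard twice, not a double period (which would end weakly at phrase 2).

repeated period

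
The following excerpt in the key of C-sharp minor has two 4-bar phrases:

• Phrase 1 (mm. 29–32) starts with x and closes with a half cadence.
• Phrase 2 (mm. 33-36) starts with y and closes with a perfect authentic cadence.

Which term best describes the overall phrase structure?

contrasting period

Phrase 1 ends with a half cadence (weaker) and phrase 2 with a perfect authentic cadence (stronger): antecedent + consequent = a period.
The two phrases open with different material (x / y), so the period is contrasting.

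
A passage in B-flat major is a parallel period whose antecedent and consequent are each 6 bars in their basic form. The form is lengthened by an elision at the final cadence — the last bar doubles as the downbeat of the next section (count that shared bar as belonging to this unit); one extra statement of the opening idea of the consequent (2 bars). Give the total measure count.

14 measures

Basic parallel period: 6 + 6 = 12 bars.
12 (basic form) + 2 (extra statement) = 14.
The elision shares a bar with the next section but does not change this unit's count.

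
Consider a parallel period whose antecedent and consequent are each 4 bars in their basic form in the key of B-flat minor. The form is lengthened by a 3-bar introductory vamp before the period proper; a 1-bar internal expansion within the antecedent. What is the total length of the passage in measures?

Basic parallel period: 4 + 4 = 8 bars.
8 (basic form) + 3 (introduction) + 1 (internal expansion) = 12.

12 measures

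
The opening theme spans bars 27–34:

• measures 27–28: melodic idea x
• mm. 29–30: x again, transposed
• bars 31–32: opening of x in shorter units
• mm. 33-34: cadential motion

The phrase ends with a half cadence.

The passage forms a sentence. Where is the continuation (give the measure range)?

measures 31–34

After the presentation (bars 27–30), the continuation covers the fragmentation through the cadence: bars 31–34.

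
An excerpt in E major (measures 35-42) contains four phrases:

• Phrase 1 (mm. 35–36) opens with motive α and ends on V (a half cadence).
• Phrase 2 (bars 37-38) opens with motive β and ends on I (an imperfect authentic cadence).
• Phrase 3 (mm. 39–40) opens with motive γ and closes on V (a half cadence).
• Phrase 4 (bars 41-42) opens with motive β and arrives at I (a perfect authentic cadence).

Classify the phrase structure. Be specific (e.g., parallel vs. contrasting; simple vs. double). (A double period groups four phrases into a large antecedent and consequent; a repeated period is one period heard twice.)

Four phrases in two halves: the first half (mm. 35–38) ends with an imperfect authentic cadence, the second (mm. 39–42) with a perfect authentic cadence — a large antecedent–consequent pair, i.e. a double period.
Phrase 3 begins with different material from phrase 1, making it contrasting.

contrasting double period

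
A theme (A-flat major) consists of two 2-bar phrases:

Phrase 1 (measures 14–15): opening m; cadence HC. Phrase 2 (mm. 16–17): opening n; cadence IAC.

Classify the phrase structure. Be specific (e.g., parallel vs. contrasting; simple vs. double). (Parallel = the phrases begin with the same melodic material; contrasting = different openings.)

Phrase 1 ends with a half cadence (weaker) and phrase 2 with an imperfect authentic cadence (stronger): antecedent + consequent = a period.
The two phrases open with different material (m / n), so the period is contrasting.

contrasting period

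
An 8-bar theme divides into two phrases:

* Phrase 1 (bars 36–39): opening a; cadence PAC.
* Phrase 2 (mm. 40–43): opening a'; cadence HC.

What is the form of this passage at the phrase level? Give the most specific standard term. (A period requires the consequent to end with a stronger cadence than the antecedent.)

The second phrase closes with a half cadence, which is not stronger than the first phrase's perfect authentic cadence; without a weak→strong cadential pair there is no antecedent–consequent relationship, so this is a phrase group rather than a period.

phrase group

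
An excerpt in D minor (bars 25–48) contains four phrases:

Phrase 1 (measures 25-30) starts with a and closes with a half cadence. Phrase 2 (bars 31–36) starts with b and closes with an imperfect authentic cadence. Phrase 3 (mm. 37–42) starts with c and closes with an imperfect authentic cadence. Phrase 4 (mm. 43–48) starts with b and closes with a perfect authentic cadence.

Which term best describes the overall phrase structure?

contrasting double period

Four phrases in two halves: the first half (bars 25–36) ends with an imperfect authentic cadence, the second (mm. 37-48) with a perfect authentic cadence — a large antecedent–consequent pair, i.e. a double period.
Phrase 3 begins with different material from phrase 1, making it contrasting.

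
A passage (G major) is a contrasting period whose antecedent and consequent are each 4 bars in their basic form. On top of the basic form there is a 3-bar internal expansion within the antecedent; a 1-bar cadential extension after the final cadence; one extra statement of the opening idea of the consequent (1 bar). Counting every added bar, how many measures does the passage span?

13 measures

Basic contrasting period: 4 + 4 = 8 bars.
8 (basic form) + 3 (internal expansion) + 1 (cadential extension) + 1 (extra statement) = 13.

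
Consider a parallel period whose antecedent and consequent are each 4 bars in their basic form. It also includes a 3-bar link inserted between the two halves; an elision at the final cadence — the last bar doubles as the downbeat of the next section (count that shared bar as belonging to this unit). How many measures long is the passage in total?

11 measures

Basic parallel period: 4 + 4 = 8 bars.
8 (basic form) + 3 (link) = 11.
The elision shares a bar with the next section but does not change this unit's count.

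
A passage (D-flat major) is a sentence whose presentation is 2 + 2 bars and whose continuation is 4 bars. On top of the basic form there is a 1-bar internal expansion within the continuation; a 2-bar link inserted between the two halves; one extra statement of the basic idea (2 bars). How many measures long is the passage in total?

13 measures

Basic sentence: 2 + 2 + 4 = 8 bars.
8 (basic form) + 1 (internal expansion) + 2 (link) + 2 (extra statement) = 13.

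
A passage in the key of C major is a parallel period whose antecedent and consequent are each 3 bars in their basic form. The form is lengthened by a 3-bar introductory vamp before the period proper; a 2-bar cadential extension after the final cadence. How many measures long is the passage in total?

11 measures

Basic parallel period: 3 + 3 = 6 bars.
6 (basic form) + 3 (introduction) + 2 (cadential extension) = 11.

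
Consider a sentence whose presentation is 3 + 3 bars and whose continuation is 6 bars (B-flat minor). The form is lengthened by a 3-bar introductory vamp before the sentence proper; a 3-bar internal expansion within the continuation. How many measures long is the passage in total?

Basic sentence: 3 + 3 + 6 = 12 bars.
12 (basic form) + 3 (introduction) + 3 (internal expansion) = 18.

18 measures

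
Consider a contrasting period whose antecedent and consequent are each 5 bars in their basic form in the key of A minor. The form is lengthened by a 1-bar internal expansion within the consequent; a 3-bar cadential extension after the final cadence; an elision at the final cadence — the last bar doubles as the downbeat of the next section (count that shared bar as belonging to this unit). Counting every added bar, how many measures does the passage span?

14 measures

Basic contrasting period: 5 + 5 = 10 bars.
10 (basic form) + 1 (internal expansion) + 3 (cadential extension) = 14.
The elision shares a bar with the next section but does not change this unit's count.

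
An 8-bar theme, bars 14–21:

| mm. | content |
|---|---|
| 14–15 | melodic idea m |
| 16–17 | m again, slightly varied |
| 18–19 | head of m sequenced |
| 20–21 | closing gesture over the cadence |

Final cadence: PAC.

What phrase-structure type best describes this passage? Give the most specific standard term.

sentence

Basic idea (measures 14–15) + its repetition (bars 16–17) form the presentation; fragmentation and cadence (mm. 18-21) form the continuation — the 8-bar whole is a sentence.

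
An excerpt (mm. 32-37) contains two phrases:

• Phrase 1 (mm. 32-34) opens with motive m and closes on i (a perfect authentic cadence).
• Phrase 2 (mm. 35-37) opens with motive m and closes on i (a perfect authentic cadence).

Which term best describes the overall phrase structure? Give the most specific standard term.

Both phrases have the same opening (m) and the same cadence (perfect authentic cadence): the second is a restatement, not a consequent, so this is a repeated phrase rather than a period.

repeated phrase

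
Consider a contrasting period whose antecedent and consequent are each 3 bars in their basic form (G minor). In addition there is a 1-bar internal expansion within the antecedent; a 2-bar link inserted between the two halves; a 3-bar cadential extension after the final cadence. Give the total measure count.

Basic contrasting period: 3 + 3 = 6 bars.
6 (basic form) + 1 (internal expansion) + 2 (link) + 3 (cadential extension) = 12.

12 measures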